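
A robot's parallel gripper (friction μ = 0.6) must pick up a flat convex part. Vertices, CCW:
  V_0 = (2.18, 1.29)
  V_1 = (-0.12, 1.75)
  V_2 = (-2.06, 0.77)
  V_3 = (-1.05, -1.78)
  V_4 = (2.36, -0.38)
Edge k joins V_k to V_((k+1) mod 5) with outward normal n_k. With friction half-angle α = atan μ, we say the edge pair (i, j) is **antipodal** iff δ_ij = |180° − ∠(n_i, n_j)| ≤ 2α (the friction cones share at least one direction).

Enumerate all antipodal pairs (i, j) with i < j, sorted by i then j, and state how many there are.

count = 4; pairs: (0,2), (0,3), (1,3), (2,4)

α = atan 0.6 = 30.96°;  2α = 61.93°
n_0 = (+0.1961, +0.9806)
n_1 = (-0.4509, +0.8926)
n_2 = (-0.9297, -0.3682)
n_3 = (+0.3798, -0.9251)
n_4 = (+0.9942, +0.1072)
  (0,1): δ = 141.89°  ·
  (0,2): δ = 57.08°  ✓
  (0,3): δ = 33.63°  ✓
  (0,4): δ = 107.46°  ·
  (1,2): δ = 95.19°  ·
  (1,3): δ = 4.48°  ✓
  (1,4): δ = 69.35°  ·
  (2,3): δ = 89.29°  ·
  (2,4): δ = 15.46°  ✓
  (3,4): δ = 106.17°  ·
antipodal pairs: 4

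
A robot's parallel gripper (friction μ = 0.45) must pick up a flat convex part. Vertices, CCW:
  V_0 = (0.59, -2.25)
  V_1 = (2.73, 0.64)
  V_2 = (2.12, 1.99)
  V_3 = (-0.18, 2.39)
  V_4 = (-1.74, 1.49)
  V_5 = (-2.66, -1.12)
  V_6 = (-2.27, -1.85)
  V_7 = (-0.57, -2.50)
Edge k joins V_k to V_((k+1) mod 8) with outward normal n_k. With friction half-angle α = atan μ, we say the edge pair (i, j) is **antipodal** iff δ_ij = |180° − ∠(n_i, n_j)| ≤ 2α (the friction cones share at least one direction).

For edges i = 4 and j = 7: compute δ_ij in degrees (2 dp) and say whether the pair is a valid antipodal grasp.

α = atan 0.45 = 24.23°;  2α = 48.46°
edge 4: e_4 = (-0.92, -2.61);  n_4 = (-0.9431, +0.3324)
edge 7: e_7 = (+1.16, +0.25);  n_7 = (+0.2107, -0.9776)
∠(n_4, n_7) = 121.58°
δ = |180° − 121.58°| = 58.42°
58.42° > 2α = 48.46°  →  invalid

δ = 58.42°, invalid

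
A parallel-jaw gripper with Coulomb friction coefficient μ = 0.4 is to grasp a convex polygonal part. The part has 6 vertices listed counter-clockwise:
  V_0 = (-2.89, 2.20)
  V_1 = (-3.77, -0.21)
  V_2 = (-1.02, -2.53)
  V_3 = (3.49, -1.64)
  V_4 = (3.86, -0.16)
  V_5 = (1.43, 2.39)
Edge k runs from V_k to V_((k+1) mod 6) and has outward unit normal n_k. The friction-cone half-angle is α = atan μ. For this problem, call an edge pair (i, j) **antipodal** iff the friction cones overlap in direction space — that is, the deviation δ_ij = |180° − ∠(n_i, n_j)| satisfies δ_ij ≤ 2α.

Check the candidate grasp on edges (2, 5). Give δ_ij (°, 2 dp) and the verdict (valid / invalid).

δ = 8.64°, valid

α = atan 0.4 = 21.80°;  2α = 43.60°
edge 2: e_2 = (+4.51, +0.89);  n_2 = (+0.1936, -0.9811)
edge 5: e_5 = (-4.32, -0.19);  n_5 = (-0.0439, +0.9990)
∠(n_2, n_5) = 171.36°
δ = |180° − 171.36°| = 8.64°
8.64° ≤ 2α = 43.60°  →  valid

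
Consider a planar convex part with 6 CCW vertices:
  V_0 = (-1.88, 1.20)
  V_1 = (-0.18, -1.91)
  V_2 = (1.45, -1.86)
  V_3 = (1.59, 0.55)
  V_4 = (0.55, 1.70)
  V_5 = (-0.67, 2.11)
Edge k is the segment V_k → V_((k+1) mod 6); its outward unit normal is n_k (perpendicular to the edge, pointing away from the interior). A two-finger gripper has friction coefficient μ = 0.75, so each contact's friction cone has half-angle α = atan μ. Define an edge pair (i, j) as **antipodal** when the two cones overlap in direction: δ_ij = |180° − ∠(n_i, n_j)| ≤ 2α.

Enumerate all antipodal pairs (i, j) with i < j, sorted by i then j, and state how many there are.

α = atan 0.75 = 36.87°;  2α = 73.74°
n_0 = (-0.8775, -0.4796)
n_1 = (+0.0307, -0.9995)
n_2 = (+0.9983, -0.0580)
n_3 = (+0.7417, +0.6707)
n_4 = (+0.3186, +0.9479)
n_5 = (-0.6011, +0.7992)
  (0,1): δ = 116.91°  ·
  (0,2): δ = 31.99°  ✓
  (0,3): δ = 13.46°  ✓
  (0,4): δ = 42.76°  ✓
  (0,5): δ = 98.28°  ·
  (1,2): δ = 95.08°  ·
  (1,3): δ = 49.63°  ✓
  (1,4): δ = 20.33°  ✓
  (1,5): δ = 35.19°  ✓
  (2,3): δ = 134.55°  ·
  (2,4): δ = 105.25°  ·
  (2,5): δ = 49.73°  ✓
  (3,4): δ = 150.70°  ·
  (3,5): δ = 95.18°  ·
  (4,5): δ = 124.48°  ·
antipodal pairs: 7

count = 7; pairs: (0,2), (0,3), (0,4), (1,3), (1,4), (1,5), (2,5)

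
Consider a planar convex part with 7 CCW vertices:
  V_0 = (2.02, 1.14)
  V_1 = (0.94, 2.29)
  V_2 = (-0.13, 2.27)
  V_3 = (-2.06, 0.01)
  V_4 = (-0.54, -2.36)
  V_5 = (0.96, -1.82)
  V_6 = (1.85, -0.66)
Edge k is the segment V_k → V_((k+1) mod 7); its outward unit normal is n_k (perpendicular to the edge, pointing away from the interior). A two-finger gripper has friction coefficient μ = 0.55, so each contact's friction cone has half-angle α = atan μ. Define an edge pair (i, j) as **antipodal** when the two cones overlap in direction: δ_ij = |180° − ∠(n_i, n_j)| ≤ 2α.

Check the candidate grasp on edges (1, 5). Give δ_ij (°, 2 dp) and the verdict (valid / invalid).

α = atan 0.55 = 28.81°;  2α = 57.62°
edge 1: e_1 = (-1.07, -0.02);  n_1 = (-0.0187, +0.9998)
edge 5: e_5 = (+0.89, +1.16);  n_5 = (+0.7934, -0.6087)
∠(n_1, n_5) = 128.57°
δ = |180° − 128.57°| = 51.43°
51.43° ≤ 2α = 57.62°  →  valid

δ = 51.43°, valid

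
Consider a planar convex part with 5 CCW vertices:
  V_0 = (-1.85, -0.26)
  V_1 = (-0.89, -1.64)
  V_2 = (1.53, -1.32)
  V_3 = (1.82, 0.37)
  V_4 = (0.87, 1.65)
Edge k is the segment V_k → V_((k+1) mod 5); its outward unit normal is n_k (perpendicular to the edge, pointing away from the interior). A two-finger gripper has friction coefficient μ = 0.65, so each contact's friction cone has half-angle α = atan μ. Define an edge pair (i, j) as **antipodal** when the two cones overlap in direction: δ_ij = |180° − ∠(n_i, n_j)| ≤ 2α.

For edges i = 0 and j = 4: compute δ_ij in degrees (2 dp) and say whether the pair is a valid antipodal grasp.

δ = 90.25°, invalid

α = atan 0.65 = 33.02°;  2α = 66.05°
edge 0: e_0 = (+0.96, -1.38);  n_0 = (-0.8209, -0.5711)
edge 4: e_4 = (-2.72, -1.91);  n_4 = (-0.5747, +0.8184)
∠(n_0, n_4) = 89.75°
δ = |180° − 89.75°| = 90.25°
90.25° > 2α = 66.05°  →  invalid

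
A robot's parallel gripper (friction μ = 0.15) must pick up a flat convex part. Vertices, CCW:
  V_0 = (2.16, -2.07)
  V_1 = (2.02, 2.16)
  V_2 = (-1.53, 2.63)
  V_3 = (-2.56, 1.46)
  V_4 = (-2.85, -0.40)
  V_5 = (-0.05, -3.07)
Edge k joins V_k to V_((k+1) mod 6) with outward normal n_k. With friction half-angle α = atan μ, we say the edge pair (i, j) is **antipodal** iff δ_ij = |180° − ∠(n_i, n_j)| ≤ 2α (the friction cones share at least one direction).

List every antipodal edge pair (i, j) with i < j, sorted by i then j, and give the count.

count = 1; pairs: (0,3)

α = atan 0.15 = 8.53°;  2α = 17.06°
n_0 = (+0.9995, +0.0331)
n_1 = (+0.1312, +0.9913)
n_2 = (-0.7506, +0.6608)
n_3 = (-0.9881, +0.1541)
n_4 = (-0.6901, -0.7237)
n_5 = (+0.4122, -0.9111)
  (0,1): δ = 99.44°  ·
  (0,2): δ = 43.25°  ·
  (0,3): δ = 10.76°  ✓
  (0,4): δ = 44.47°  ·
  (0,5): δ = 112.45°  ·
  (1,2): δ = 123.82°  ·
  (1,3): δ = 91.32°  ·
  (1,4): δ = 36.10°  ·
  (1,5): δ = 31.89°  ·
  (2,3): δ = 147.50°  ·
  (2,4): δ = 92.28°  ·
  (2,5): δ = 24.29°  ·
  (3,4): δ = 124.78°  ·
  (3,5): δ = 56.79°  ·
  (4,5): δ = 112.02°  ·
antipodal pairs: 1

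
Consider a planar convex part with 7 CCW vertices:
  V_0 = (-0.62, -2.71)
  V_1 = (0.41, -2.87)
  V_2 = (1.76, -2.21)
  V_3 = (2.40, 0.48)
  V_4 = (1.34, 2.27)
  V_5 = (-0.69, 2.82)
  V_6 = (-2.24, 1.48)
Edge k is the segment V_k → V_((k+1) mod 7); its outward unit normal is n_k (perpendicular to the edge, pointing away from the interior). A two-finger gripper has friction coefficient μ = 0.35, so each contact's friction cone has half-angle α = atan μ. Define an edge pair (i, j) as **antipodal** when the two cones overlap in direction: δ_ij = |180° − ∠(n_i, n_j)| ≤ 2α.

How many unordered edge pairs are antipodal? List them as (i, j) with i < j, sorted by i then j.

α = atan 0.35 = 19.29°;  2α = 38.58°
n_0 = (-0.1535, -0.9881)
n_1 = (+0.4392, -0.8984)
n_2 = (+0.9728, -0.2315)
n_3 = (+0.8604, +0.5095)
n_4 = (+0.2615, +0.9652)
n_5 = (-0.6540, +0.7565)
n_6 = (-0.9327, -0.3606)
  (0,1): δ = 145.12°  ·
  (0,2): δ = 94.55°  ·
  (0,3): δ = 50.54°  ·
  (0,4): δ = 6.33°  ✓
  (0,5): δ = 49.67°  ·
  (0,6): δ = 119.97°  ·
  (1,2): δ = 129.44°  ·
  (1,3): δ = 85.42°  ·
  (1,4): δ = 41.21°  ·
  (1,5): δ = 14.79°  ✓
  (1,6): δ = 85.08°  ·
  (2,3): δ = 135.98°  ·
  (2,4): δ = 91.78°  ·
  (2,5): δ = 35.77°  ✓
  (2,6): δ = 34.52°  ✓
  (3,4): δ = 135.79°  ·
  (3,5): δ = 79.79°  ·
  (3,6): δ = 9.49°  ✓
  (4,5): δ = 124.00°  ·
  (4,6): δ = 53.70°  ·
  (5,6): δ = 109.71°  ·
antipodal pairs: 5

count = 5; pairs: (0,4), (1,5), (2,5), (2,6), (3,6)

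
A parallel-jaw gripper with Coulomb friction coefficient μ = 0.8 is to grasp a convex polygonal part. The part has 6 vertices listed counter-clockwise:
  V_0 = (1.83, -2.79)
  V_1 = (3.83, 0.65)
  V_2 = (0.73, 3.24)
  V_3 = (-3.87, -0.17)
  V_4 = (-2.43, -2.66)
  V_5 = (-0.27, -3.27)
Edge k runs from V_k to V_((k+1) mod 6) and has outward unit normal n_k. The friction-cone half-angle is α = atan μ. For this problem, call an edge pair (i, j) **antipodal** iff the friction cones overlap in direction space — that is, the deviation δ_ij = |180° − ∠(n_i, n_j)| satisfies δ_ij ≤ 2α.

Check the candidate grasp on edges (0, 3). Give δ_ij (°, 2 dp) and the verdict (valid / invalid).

α = atan 0.8 = 38.66°;  2α = 77.32°
edge 0: e_0 = (+2.00, +3.44);  n_0 = (+0.8645, -0.5026)
edge 3: e_3 = (+1.44, -2.49);  n_3 = (-0.8657, -0.5006)
∠(n_0, n_3) = 119.79°
δ = |180° − 119.79°| = 60.21°
60.21° ≤ 2α = 77.32°  →  valid

δ = 60.21°, valid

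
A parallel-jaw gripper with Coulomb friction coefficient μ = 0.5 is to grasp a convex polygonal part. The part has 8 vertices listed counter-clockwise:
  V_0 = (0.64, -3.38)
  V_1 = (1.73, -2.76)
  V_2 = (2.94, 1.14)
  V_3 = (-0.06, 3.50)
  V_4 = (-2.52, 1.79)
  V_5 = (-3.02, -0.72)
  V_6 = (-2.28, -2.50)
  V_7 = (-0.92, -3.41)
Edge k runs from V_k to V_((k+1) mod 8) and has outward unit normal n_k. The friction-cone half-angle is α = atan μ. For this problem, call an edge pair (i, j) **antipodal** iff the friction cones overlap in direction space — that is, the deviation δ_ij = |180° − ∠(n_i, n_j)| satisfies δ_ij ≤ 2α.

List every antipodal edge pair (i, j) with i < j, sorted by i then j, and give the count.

α = atan 0.5 = 26.57°;  2α = 53.13°
n_0 = (+0.4944, -0.8692)
n_1 = (+0.9551, -0.2963)
n_2 = (+0.6183, +0.7860)
n_3 = (-0.5708, +0.8211)
n_4 = (-0.9807, +0.1954)
n_5 = (-0.9234, -0.3839)
n_6 = (-0.5561, -0.8311)
n_7 = (+0.0192, -0.9998)
  (0,1): δ = 136.87°  ·
  (0,2): δ = 67.82°  ·
  (0,3): δ = 5.17°  ✓
  (0,4): δ = 49.10°  ✓
  (0,5): δ = 82.94°  ·
  (0,6): δ = 116.58°  ·
  (0,7): δ = 151.47°  ·
  (1,2): δ = 110.95°  ·
  (1,3): δ = 37.96°  ✓
  (1,4): δ = 5.97°  ✓
  (1,5): δ = 39.81°  ✓
  (1,6): δ = 73.45°  ·
  (1,7): δ = 108.34°  ·
  (2,3): δ = 107.01°  ·
  (2,4): δ = 63.08°  ·
  (2,5): δ = 29.23°  ✓
  (2,6): δ = 4.40°  ✓
  (2,7): δ = 39.29°  ✓
  (3,4): δ = 136.07°  ·
  (3,5): δ = 102.23°  ·
  (3,6): δ = 68.59°  ·
  (3,7): δ = 33.70°  ✓
  (4,5): δ = 146.16°  ·
  (4,6): δ = 112.52°  ·
  (4,7): δ = 77.63°  ·
  (5,6): δ = 146.36°  ·
  (5,7): δ = 111.47°  ·
  (6,7): δ = 145.11°  ·
antipodal pairs: 9

count = 9; pairs: (0,3), (0,4), (1,3), (1,4), (1,5), (2,5), (2,6), (2,7), (3,7)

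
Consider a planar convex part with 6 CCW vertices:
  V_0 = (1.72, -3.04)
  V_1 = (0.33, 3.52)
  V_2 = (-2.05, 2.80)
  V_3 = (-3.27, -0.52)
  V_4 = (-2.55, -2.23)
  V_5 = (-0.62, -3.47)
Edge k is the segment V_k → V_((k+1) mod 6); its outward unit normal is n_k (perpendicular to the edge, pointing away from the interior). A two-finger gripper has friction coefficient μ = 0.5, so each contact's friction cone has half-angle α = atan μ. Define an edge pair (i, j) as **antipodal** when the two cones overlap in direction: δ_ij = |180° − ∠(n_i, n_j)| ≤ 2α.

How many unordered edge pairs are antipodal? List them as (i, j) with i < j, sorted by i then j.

α = atan 0.5 = 26.57°;  2α = 53.13°
n_0 = (+0.9783, +0.2073)
n_1 = (-0.2896, +0.9572)
n_2 = (-0.9386, +0.3449)
n_3 = (-0.9216, -0.3881)
n_4 = (-0.5405, -0.8413)
n_5 = (+0.1807, -0.9835)
  (0,1): δ = 85.13°  ·
  (0,2): δ = 32.14°  ✓
  (0,3): δ = 10.87°  ✓
  (0,4): δ = 45.32°  ✓
  (0,5): δ = 88.45°  ·
  (1,2): δ = 127.01°  ·
  (1,3): δ = 84.00°  ·
  (1,4): δ = 49.55°  ✓
  (1,5): δ = 6.42°  ✓
  (2,3): δ = 136.99°  ·
  (2,4): δ = 102.54°  ·
  (2,5): δ = 59.41°  ·
  (3,4): δ = 145.55°  ·
  (3,5): δ = 102.42°  ·
  (4,5): δ = 136.87°  ·
antipodal pairs: 5

count = 5; pairs: (0,2), (0,3), (0,4), (1,4), (1,5)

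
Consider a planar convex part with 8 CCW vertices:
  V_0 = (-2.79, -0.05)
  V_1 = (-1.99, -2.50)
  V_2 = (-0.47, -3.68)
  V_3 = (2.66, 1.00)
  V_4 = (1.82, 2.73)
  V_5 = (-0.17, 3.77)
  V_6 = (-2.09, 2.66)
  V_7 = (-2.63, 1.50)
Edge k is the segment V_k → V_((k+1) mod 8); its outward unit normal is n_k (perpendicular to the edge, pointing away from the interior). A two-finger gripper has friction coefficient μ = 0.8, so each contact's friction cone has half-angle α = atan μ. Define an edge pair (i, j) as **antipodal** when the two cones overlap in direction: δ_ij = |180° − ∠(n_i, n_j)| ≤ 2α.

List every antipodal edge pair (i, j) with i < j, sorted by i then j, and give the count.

α = atan 0.8 = 38.66°;  2α = 77.32°
n_0 = (-0.9506, -0.3104)
n_1 = (-0.6132, -0.7899)
n_2 = (+0.8312, -0.5559)
n_3 = (+0.8996, +0.4368)
n_4 = (+0.4632, +0.8863)
n_5 = (-0.5005, +0.8657)
n_6 = (-0.9066, +0.4220)
n_7 = (-0.9947, +0.1027)
  (0,1): δ = 145.91°  ·
  (0,2): δ = 51.86°  ✓
  (0,3): δ = 7.82°  ✓
  (0,4): δ = 44.32°  ✓
  (0,5): δ = 101.95°  ·
  (0,6): δ = 136.95°  ·
  (0,7): δ = 156.02°  ·
  (1,2): δ = 85.95°  ·
  (1,3): δ = 26.28°  ✓
  (1,4): δ = 10.23°  ✓
  (1,5): δ = 67.86°  ✓
  (1,6): δ = 102.86°  ·
  (1,7): δ = 121.93°  ·
  (2,3): δ = 120.33°  ·
  (2,4): δ = 83.82°  ·
  (2,5): δ = 26.19°  ✓
  (2,6): δ = 8.81°  ✓
  (2,7): δ = 27.88°  ✓
  (3,4): δ = 143.49°  ·
  (3,5): δ = 85.87°  ·
  (3,6): δ = 50.86°  ✓
  (3,7): δ = 31.79°  ✓
  (4,5): δ = 122.37°  ·
  (4,6): δ = 87.37°  ·
  (4,7): δ = 68.30°  ✓
  (5,6): δ = 145.00°  ·
  (5,7): δ = 125.93°  ·
  (6,7): δ = 160.93°  ·
antipodal pairs: 12

count = 12; pairs: (0,2), (0,3), (0,4), (1,3), (1,4), (1,5), (2,5), (2,6), (2,7), (3,6), (3,7), (4,7)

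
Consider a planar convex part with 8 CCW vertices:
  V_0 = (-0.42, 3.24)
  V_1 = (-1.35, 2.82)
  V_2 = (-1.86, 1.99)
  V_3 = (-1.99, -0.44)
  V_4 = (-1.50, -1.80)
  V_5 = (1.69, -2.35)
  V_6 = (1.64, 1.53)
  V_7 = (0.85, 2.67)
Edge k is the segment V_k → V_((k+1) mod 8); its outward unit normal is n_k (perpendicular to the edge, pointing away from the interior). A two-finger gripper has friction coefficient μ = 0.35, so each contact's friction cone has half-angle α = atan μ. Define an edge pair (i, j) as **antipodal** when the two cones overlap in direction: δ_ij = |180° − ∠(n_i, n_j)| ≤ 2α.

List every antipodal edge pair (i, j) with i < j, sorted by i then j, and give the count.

count = 7; pairs: (0,4), (1,5), (2,5), (2,6), (3,5), (3,6), (4,7)

α = atan 0.35 = 19.29°;  2α = 38.58°
n_0 = (-0.4116, +0.9114)
n_1 = (-0.8520, +0.5235)
n_2 = (-0.9986, +0.0534)
n_3 = (-0.9408, -0.3390)
n_4 = (-0.1699, -0.9855)
n_5 = (+0.9999, +0.0129)
n_6 = (+0.8219, +0.5696)
n_7 = (+0.4095, +0.9123)
  (0,1): δ = 145.87°  ·
  (0,2): δ = 117.37°  ·
  (0,3): δ = 94.49°  ·
  (0,4): δ = 34.09°  ✓
  (0,5): δ = 66.43°  ·
  (0,6): δ = 100.42°  ·
  (0,7): δ = 131.52°  ·
  (1,2): δ = 151.49°  ·
  (1,3): δ = 128.62°  ·
  (1,4): δ = 68.21°  ·
  (1,5): δ = 32.31°  ✓
  (1,6): δ = 66.29°  ·
  (1,7): δ = 97.40°  ·
  (2,3): δ = 157.12°  ·
  (2,4): δ = 96.72°  ·
  (2,5): δ = 3.80°  ✓
  (2,6): δ = 37.78°  ✓
  (2,7): δ = 68.89°  ·
  (3,4): δ = 119.60°  ·
  (3,5): δ = 19.08°  ✓
  (3,6): δ = 14.91°  ✓
  (3,7): δ = 46.01°  ·
  (4,5): δ = 79.48°  ·
  (4,6): δ = 45.50°  ·
  (4,7): δ = 14.39°  ✓
  (5,6): δ = 146.02°  ·
  (5,7): δ = 114.91°  ·
  (6,7): δ = 148.89°  ·
antipodal pairs: 7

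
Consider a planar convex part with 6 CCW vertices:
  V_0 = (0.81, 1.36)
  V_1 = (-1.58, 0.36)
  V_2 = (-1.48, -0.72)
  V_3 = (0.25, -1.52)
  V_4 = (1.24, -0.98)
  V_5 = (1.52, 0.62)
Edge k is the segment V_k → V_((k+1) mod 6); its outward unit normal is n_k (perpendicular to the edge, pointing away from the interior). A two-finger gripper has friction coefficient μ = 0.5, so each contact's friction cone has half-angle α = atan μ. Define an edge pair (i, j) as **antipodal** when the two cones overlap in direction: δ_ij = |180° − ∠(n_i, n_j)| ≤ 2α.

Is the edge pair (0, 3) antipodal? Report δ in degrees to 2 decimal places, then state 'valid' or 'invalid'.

δ = 5.91°, valid

α = atan 0.5 = 26.57°;  2α = 53.13°
edge 0: e_0 = (-2.39, -1.00);  n_0 = (-0.3860, +0.9225)
edge 3: e_3 = (+0.99, +0.54);  n_3 = (+0.4789, -0.8779)
∠(n_0, n_3) = 174.09°
δ = |180° − 174.09°| = 5.91°
5.91° ≤ 2α = 53.13°  →  valid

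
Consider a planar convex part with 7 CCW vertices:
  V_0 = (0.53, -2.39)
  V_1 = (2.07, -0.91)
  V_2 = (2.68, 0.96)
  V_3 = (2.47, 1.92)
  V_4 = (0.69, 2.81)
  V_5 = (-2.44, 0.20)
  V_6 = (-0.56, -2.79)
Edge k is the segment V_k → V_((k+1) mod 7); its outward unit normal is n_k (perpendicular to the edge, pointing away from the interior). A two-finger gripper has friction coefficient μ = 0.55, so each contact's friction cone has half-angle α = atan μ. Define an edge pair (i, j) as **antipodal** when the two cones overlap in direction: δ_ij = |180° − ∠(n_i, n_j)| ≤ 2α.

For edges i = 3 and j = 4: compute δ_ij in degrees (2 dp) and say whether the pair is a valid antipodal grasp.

α = atan 0.55 = 28.81°;  2α = 57.62°
edge 3: e_3 = (-1.78, +0.89);  n_3 = (+0.4472, +0.8944)
edge 4: e_4 = (-3.13, -2.61);  n_4 = (-0.6404, +0.7680)
∠(n_3, n_4) = 66.39°
δ = |180° − 66.39°| = 113.61°
113.61° > 2α = 57.62°  →  invalid

δ = 113.61°, invalid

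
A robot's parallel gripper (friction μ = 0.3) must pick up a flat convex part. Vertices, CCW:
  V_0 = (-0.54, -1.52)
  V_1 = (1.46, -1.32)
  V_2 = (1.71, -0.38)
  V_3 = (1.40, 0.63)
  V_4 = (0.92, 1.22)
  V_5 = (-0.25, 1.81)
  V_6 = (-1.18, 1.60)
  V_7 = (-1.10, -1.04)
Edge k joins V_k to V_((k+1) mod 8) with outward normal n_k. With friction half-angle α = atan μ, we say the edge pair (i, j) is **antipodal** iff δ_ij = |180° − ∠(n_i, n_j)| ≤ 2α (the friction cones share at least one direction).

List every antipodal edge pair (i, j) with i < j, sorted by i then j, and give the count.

α = atan 0.3 = 16.70°;  2α = 33.40°
n_0 = (+0.0995, -0.9950)
n_1 = (+0.9664, -0.2570)
n_2 = (+0.9560, +0.2934)
n_3 = (+0.7757, +0.6311)
n_4 = (+0.4503, +0.8929)
n_5 = (-0.2203, +0.9754)
n_6 = (-0.9995, -0.0303)
n_7 = (-0.6508, -0.7593)
  (0,1): δ = 110.60°  ·
  (0,2): δ = 78.65°  ·
  (0,3): δ = 56.58°  ·
  (0,4): δ = 32.47°  ✓
  (0,5): δ = 7.01°  ✓
  (0,6): δ = 86.03°  ·
  (0,7): δ = 133.69°  ·
  (1,2): δ = 148.04°  ·
  (1,3): δ = 125.98°  ·
  (1,4): δ = 101.87°  ·
  (1,5): δ = 62.38°  ·
  (1,6): δ = 16.63°  ✓
  (1,7): δ = 64.29°  ·
  (2,3): δ = 157.93°  ·
  (2,4): δ = 133.82°  ·
  (2,5): δ = 94.34°  ·
  (2,6): δ = 15.33°  ✓
  (2,7): δ = 32.34°  ✓
  (3,4): δ = 155.89°  ·
  (3,5): δ = 116.41°  ·
  (3,6): δ = 37.39°  ·
  (3,7): δ = 10.27°  ✓
  (4,5): δ = 140.52°  ·
  (4,6): δ = 61.50°  ·
  (4,7): δ = 13.84°  ✓
  (5,6): δ = 100.99°  ·
  (5,7): δ = 53.33°  ·
  (6,7): δ = 132.34°  ·
antipodal pairs: 7

count = 7; pairs: (0,4), (0,5), (1,6), (2,6), (2,7), (3,7), (4,7)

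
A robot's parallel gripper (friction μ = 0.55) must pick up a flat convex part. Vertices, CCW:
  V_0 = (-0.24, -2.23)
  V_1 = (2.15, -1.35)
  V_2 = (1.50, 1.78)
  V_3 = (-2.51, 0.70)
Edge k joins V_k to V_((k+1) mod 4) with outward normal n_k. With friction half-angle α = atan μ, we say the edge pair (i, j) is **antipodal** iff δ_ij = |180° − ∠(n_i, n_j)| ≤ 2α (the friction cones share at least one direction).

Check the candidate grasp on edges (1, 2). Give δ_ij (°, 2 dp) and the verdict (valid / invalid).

δ = 86.66°, invalid

α = atan 0.55 = 28.81°;  2α = 57.62°
edge 1: e_1 = (-0.65, +3.13);  n_1 = (+0.9791, +0.2033)
edge 2: e_2 = (-4.01, -1.08);  n_2 = (-0.2601, +0.9656)
∠(n_1, n_2) = 93.34°
δ = |180° − 93.34°| = 86.66°
86.66° > 2α = 57.62°  →  invalid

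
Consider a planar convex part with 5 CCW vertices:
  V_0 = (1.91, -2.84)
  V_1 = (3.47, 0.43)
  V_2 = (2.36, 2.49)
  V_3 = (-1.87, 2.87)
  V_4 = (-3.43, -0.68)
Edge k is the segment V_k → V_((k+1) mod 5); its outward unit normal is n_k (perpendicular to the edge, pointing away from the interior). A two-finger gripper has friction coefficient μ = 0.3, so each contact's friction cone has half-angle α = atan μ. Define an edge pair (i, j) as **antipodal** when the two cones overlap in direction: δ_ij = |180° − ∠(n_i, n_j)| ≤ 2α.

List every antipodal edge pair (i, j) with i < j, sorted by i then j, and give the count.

count = 2; pairs: (0,3), (2,4)

α = atan 0.3 = 16.70°;  2α = 33.40°
n_0 = (+0.9026, -0.4306)
n_1 = (+0.8803, +0.4744)
n_2 = (+0.0895, +0.9960)
n_3 = (-0.9155, +0.4023)
n_4 = (-0.3750, -0.9270)
  (0,1): δ = 126.18°  ·
  (0,2): δ = 69.63°  ·
  (0,3): δ = 1.78°  ✓
  (0,4): δ = 93.48°  ·
  (1,2): δ = 123.45°  ·
  (1,3): δ = 52.04°  ·
  (1,4): δ = 39.66°  ·
  (2,3): δ = 108.59°  ·
  (2,4): δ = 16.89°  ✓
  (3,4): δ = 88.30°  ·
antipodal pairs: 2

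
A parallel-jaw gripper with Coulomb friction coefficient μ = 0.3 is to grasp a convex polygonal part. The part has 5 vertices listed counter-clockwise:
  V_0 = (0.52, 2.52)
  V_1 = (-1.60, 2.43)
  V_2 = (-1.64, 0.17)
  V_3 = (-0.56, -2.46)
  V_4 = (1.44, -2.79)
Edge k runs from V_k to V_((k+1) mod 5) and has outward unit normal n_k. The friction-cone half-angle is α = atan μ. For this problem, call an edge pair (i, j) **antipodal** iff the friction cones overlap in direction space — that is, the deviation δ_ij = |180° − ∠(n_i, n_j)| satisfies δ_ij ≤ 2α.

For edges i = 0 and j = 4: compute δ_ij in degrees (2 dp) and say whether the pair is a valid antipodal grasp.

δ = 97.40°, invalid

α = atan 0.3 = 16.70°;  2α = 33.40°
edge 0: e_0 = (-2.12, -0.09);  n_0 = (-0.0424, +0.9991)
edge 4: e_4 = (-0.92, +5.31);  n_4 = (+0.9853, +0.1707)
∠(n_0, n_4) = 82.60°
δ = |180° − 82.60°| = 97.40°
97.40° > 2α = 33.40°  →  invalid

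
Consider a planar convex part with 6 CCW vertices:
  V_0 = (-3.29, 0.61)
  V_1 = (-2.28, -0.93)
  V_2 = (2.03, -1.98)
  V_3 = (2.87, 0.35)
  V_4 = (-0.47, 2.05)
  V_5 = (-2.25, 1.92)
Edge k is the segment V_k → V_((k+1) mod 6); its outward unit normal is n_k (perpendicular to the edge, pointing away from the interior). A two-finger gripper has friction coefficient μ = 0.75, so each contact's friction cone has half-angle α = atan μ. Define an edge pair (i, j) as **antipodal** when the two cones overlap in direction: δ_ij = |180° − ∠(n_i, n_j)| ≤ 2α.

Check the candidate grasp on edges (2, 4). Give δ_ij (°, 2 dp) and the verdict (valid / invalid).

δ = 66.00°, valid

α = atan 0.75 = 36.87°;  2α = 73.74°
edge 2: e_2 = (+0.84, +2.33);  n_2 = (+0.9407, -0.3391)
edge 4: e_4 = (-1.78, -0.13);  n_4 = (-0.0728, +0.9973)
∠(n_2, n_4) = 114.00°
δ = |180° − 114.00°| = 66.00°
66.00° ≤ 2α = 73.74°  →  valid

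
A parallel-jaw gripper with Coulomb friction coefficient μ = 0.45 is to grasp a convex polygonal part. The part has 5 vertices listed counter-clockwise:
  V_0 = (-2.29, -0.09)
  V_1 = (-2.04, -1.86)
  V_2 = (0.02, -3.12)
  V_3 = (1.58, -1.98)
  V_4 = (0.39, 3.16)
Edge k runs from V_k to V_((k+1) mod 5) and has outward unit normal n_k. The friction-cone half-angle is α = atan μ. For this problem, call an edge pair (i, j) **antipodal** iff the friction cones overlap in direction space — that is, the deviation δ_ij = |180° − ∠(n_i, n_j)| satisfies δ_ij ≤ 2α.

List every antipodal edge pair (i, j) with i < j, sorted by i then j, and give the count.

α = atan 0.45 = 24.23°;  2α = 48.46°
n_0 = (-0.9902, -0.1399)
n_1 = (-0.5218, -0.8531)
n_2 = (+0.5900, -0.8074)
n_3 = (+0.9742, +0.2256)
n_4 = (-0.7715, +0.6362)
  (0,1): δ = 129.49°  ·
  (0,2): δ = 61.88°  ·
  (0,3): δ = 5.00°  ✓
  (0,4): δ = 132.45°  ·
  (1,2): δ = 112.39°  ·
  (1,3): δ = 45.51°  ✓
  (1,4): δ = 81.94°  ·
  (2,3): δ = 113.12°  ·
  (2,4): δ = 14.33°  ✓
  (3,4): δ = 52.54°  ·
antipodal pairs: 3

count = 3; pairs: (0,3), (1,3), (2,4)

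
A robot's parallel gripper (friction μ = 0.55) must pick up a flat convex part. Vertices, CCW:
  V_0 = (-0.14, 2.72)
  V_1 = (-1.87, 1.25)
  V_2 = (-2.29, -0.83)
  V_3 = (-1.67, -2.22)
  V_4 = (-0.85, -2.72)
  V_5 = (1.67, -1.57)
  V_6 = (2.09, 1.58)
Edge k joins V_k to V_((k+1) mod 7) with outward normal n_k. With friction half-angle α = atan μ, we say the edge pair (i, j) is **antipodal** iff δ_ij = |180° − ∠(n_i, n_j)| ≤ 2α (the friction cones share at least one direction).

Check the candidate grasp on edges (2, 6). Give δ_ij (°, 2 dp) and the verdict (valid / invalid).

δ = 38.88°, valid

α = atan 0.55 = 28.81°;  2α = 57.62°
edge 2: e_2 = (+0.62, -1.39);  n_2 = (-0.9133, -0.4074)
edge 6: e_6 = (-2.23, +1.14);  n_6 = (+0.4552, +0.8904)
∠(n_2, n_6) = 141.12°
δ = |180° − 141.12°| = 38.88°
38.88° ≤ 2α = 57.62°  →  valid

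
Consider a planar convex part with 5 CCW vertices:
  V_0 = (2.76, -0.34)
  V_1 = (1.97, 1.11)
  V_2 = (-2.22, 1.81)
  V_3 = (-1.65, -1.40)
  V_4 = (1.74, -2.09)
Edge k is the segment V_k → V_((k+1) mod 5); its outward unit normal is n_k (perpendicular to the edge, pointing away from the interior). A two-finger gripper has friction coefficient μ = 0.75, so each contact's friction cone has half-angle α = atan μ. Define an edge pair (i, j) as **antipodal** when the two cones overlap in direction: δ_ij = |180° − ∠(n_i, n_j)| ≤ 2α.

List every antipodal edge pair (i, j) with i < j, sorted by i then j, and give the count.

count = 6; pairs: (0,2), (0,3), (1,2), (1,3), (1,4), (2,4)

α = atan 0.75 = 36.87°;  2α = 73.74°
n_0 = (+0.8781, +0.4784)
n_1 = (+0.1648, +0.9863)
n_2 = (-0.9846, -0.1748)
n_3 = (-0.1995, -0.9799)
n_4 = (+0.8640, -0.5036)
  (0,1): δ = 128.07°  ·
  (0,2): δ = 18.51°  ✓
  (0,3): δ = 49.91°  ✓
  (0,4): δ = 121.18°  ·
  (1,2): δ = 70.45°  ✓
  (1,3): δ = 2.02°  ✓
  (1,4): δ = 69.25°  ✓
  (2,3): δ = 111.57°  ·
  (2,4): δ = 40.31°  ✓
  (3,4): δ = 108.73°  ·
antipodal pairs: 6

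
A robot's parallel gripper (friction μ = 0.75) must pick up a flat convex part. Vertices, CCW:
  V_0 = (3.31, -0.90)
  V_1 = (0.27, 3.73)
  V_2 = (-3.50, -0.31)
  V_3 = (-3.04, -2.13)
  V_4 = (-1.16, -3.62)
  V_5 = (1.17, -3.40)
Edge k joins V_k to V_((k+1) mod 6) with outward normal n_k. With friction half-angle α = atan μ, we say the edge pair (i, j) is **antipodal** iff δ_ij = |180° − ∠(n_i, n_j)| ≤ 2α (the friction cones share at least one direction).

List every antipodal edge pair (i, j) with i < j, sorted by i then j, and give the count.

count = 6; pairs: (0,2), (0,3), (0,4), (1,4), (1,5), (2,5)

α = atan 0.75 = 36.87°;  2α = 73.74°
n_0 = (+0.8359, +0.5489)
n_1 = (-0.7311, +0.6823)
n_2 = (-0.9695, -0.2450)
n_3 = (-0.6211, -0.7837)
n_4 = (+0.0940, -0.9956)
n_5 = (+0.7597, -0.6503)
  (0,1): δ = 76.31°  ·
  (0,2): δ = 19.10°  ✓
  (0,3): δ = 18.31°  ✓
  (0,4): δ = 62.11°  ✓
  (0,5): δ = 106.15°  ·
  (1,2): δ = 122.80°  ·
  (1,3): δ = 85.38°  ·
  (1,4): δ = 41.59°  ✓
  (1,5): δ = 2.46°  ✓
  (2,3): δ = 142.58°  ·
  (2,4): δ = 98.79°  ·
  (2,5): δ = 54.75°  ✓
  (3,4): δ = 136.21°  ·
  (3,5): δ = 92.16°  ·
  (4,5): δ = 135.96°  ·
antipodal pairs: 6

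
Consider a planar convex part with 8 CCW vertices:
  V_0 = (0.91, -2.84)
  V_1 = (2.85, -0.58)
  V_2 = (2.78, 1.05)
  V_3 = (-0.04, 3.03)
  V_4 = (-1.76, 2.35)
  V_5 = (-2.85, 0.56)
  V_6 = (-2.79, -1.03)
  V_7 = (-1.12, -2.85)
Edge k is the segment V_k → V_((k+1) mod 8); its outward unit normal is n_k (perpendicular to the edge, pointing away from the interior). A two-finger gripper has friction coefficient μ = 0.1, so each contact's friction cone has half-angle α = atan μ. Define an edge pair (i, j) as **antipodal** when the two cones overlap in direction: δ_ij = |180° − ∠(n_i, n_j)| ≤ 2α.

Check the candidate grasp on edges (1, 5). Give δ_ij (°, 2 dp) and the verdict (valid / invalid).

δ = 0.30°, valid

α = atan 0.1 = 5.71°;  2α = 11.42°
edge 1: e_1 = (-0.07, +1.63);  n_1 = (+0.9991, +0.0429)
edge 5: e_5 = (+0.06, -1.59);  n_5 = (-0.9993, -0.0377)
∠(n_1, n_5) = 179.70°
δ = |180° − 179.70°| = 0.30°
0.30° ≤ 2α = 11.42°  →  valid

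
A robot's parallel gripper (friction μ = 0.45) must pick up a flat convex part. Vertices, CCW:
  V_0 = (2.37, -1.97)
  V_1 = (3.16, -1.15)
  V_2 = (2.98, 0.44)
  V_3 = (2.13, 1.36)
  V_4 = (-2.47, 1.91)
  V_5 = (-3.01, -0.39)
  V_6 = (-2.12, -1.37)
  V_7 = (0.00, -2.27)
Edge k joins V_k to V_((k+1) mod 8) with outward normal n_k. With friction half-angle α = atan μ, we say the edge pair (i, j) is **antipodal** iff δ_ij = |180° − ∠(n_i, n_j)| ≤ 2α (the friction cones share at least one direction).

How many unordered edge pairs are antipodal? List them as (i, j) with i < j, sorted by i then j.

α = atan 0.45 = 24.23°;  2α = 48.46°
n_0 = (+0.7202, -0.6938)
n_1 = (+0.9937, +0.1125)
n_2 = (+0.7345, +0.6786)
n_3 = (+0.1187, +0.9929)
n_4 = (-0.9735, +0.2286)
n_5 = (-0.7403, -0.6723)
n_6 = (-0.3908, -0.9205)
n_7 = (+0.1256, -0.9921)
  (0,1): δ = 129.61°  ·
  (0,2): δ = 93.33°  ·
  (0,3): δ = 52.89°  ·
  (0,4): δ = 30.72°  ✓
  (0,5): δ = 86.18°  ·
  (0,6): δ = 110.93°  ·
  (0,7): δ = 141.15°  ·
  (1,2): δ = 143.72°  ·
  (1,3): δ = 103.28°  ·
  (1,4): δ = 19.67°  ✓
  (1,5): δ = 35.79°  ✓
  (1,6): δ = 60.54°  ·
  (1,7): δ = 90.76°  ·
  (2,3): δ = 139.55°  ·
  (2,4): δ = 55.95°  ·
  (2,5): δ = 0.49°  ✓
  (2,6): δ = 24.26°  ✓
  (2,7): δ = 54.48°  ·
  (3,4): δ = 96.39°  ·
  (3,5): δ = 40.94°  ✓
  (3,6): δ = 16.18°  ✓
  (3,7): δ = 14.03°  ✓
  (4,5): δ = 124.54°  ·
  (4,6): δ = 99.79°  ·
  (4,7): δ = 69.57°  ·
  (5,6): δ = 155.25°  ·
  (5,7): δ = 125.03°  ·
  (6,7): δ = 149.78°  ·
antipodal pairs: 8

count = 8; pairs: (0,4), (1,4), (1,5), (2,5), (2,6), (3,5), (3,6), (3,7)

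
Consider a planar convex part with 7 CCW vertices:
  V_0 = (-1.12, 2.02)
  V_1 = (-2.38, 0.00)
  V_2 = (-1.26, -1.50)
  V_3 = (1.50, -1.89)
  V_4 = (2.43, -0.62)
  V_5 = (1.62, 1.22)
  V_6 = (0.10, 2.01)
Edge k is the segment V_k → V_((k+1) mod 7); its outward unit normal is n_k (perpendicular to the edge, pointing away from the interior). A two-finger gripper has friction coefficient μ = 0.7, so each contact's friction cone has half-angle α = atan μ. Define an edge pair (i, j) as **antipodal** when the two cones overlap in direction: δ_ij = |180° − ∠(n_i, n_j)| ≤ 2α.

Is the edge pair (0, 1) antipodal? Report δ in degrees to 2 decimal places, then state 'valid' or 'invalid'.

α = atan 0.7 = 34.99°;  2α = 69.98°
edge 0: e_0 = (-1.26, -2.02);  n_0 = (-0.8485, +0.5292)
edge 1: e_1 = (+1.12, -1.50);  n_1 = (-0.8013, -0.5983)
∠(n_0, n_1) = 68.70°
δ = |180° − 68.70°| = 111.30°
111.30° > 2α = 69.98°  →  invalid

δ = 111.30°, invalid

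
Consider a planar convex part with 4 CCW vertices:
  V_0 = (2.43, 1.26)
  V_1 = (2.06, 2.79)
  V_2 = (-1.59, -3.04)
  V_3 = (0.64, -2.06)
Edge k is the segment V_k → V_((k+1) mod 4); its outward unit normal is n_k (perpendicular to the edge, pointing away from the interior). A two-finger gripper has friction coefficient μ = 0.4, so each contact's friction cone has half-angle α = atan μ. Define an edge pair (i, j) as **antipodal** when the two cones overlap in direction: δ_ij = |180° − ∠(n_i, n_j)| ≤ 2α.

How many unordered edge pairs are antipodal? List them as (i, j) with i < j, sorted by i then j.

α = atan 0.4 = 21.80°;  2α = 43.60°
n_0 = (+0.9720, +0.2351)
n_1 = (-0.8476, +0.5307)
n_2 = (+0.4023, -0.9155)
n_3 = (+0.8802, -0.4746)
  (0,1): δ = 45.64°  ·
  (0,2): δ = 100.13°  ·
  (0,3): δ = 138.07°  ·
  (1,2): δ = 34.23°  ✓
  (1,3): δ = 3.72°  ✓
  (2,3): δ = 142.06°  ·
antipodal pairs: 2

count = 2; pairs: (1,2), (1,3)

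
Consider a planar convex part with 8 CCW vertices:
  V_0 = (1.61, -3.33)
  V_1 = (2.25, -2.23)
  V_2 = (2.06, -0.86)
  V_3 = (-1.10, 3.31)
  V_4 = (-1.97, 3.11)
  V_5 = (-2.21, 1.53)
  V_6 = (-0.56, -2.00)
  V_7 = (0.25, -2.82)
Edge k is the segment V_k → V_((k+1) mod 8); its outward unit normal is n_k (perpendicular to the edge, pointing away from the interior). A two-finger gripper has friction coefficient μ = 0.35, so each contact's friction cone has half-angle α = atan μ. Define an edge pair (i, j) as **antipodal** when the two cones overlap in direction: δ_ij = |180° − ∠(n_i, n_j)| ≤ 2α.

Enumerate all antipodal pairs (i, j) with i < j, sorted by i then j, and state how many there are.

count = 8; pairs: (0,4), (1,4), (1,5), (1,6), (2,5), (2,6), (2,7), (3,7)

α = atan 0.35 = 19.29°;  2α = 38.58°
n_0 = (+0.8643, -0.5029)
n_1 = (+0.9905, +0.1374)
n_2 = (+0.7970, +0.6040)
n_3 = (-0.2240, +0.9746)
n_4 = (-0.9887, +0.1502)
n_5 = (-0.9059, -0.4234)
n_6 = (-0.7114, -0.7028)
n_7 = (-0.3511, -0.9363)
  (0,1): δ = 141.91°  ·
  (0,2): δ = 112.65°  ·
  (0,3): δ = 46.86°  ·
  (0,4): δ = 21.55°  ✓
  (0,5): δ = 55.24°  ·
  (0,6): δ = 74.84°  ·
  (0,7): δ = 99.64°  ·
  (1,2): δ = 150.74°  ·
  (1,3): δ = 84.95°  ·
  (1,4): δ = 16.53°  ✓
  (1,5): δ = 17.16°  ✓
  (1,6): δ = 36.75°  ✓
  (1,7): δ = 61.55°  ·
  (2,3): δ = 114.21°  ·
  (2,4): δ = 45.79°  ·
  (2,5): δ = 12.10°  ✓
  (2,6): δ = 7.49°  ✓
  (2,7): δ = 32.29°  ✓
  (3,4): δ = 111.58°  ·
  (3,5): δ = 77.89°  ·
  (3,6): δ = 58.30°  ·
  (3,7): δ = 33.50°  ✓
  (4,5): δ = 146.31°  ·
  (4,6): δ = 126.71°  ·
  (4,7): δ = 101.92°  ·
  (5,6): δ = 160.40°  ·
  (5,7): δ = 135.61°  ·
  (6,7): δ = 155.20°  ·
antipodal pairs: 8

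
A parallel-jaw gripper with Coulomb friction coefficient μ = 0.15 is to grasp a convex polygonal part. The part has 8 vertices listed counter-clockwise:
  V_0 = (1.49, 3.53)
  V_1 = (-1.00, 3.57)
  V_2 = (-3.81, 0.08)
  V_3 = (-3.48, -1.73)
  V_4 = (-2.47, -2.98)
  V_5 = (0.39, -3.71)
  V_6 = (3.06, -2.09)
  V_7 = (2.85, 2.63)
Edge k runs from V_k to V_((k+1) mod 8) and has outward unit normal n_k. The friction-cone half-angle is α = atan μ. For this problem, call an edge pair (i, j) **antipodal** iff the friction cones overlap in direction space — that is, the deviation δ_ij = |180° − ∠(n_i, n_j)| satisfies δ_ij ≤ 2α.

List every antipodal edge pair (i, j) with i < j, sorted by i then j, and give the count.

α = atan 0.15 = 8.53°;  2α = 17.06°
n_0 = (+0.0161, +0.9999)
n_1 = (-0.7789, +0.6271)
n_2 = (-0.9838, -0.1794)
n_3 = (-0.7778, -0.6285)
n_4 = (-0.2473, -0.9689)
n_5 = (+0.5187, -0.8549)
n_6 = (+0.9990, +0.0444)
n_7 = (+0.5519, +0.8339)
  (0,1): δ = 127.92°  ·
  (0,2): δ = 78.75°  ·
  (0,3): δ = 50.14°  ·
  (0,4): δ = 13.40°  ✓
  (0,5): δ = 32.17°  ·
  (0,6): δ = 93.47°  ·
  (0,7): δ = 147.43°  ·
  (1,2): δ = 130.83°  ·
  (1,3): δ = 102.22°  ·
  (1,4): δ = 65.48°  ·
  (1,5): δ = 19.91°  ·
  (1,6): δ = 41.39°  ·
  (1,7): δ = 95.34°  ·
  (2,3): δ = 151.39°  ·
  (2,4): δ = 114.65°  ·
  (2,5): δ = 69.09°  ·
  (2,6): δ = 7.79°  ✓
  (2,7): δ = 46.17°  ·
  (3,4): δ = 143.26°  ·
  (3,5): δ = 97.69°  ·
  (3,6): δ = 36.39°  ·
  (3,7): δ = 17.57°  ·
  (4,5): δ = 134.43°  ·
  (4,6): δ = 73.13°  ·
  (4,7): δ = 19.18°  ·
  (5,6): δ = 118.70°  ·
  (5,7): δ = 64.74°  ·
  (6,7): δ = 126.04°  ·
antipodal pairs: 2

count = 2; pairs: (0,4), (2,6)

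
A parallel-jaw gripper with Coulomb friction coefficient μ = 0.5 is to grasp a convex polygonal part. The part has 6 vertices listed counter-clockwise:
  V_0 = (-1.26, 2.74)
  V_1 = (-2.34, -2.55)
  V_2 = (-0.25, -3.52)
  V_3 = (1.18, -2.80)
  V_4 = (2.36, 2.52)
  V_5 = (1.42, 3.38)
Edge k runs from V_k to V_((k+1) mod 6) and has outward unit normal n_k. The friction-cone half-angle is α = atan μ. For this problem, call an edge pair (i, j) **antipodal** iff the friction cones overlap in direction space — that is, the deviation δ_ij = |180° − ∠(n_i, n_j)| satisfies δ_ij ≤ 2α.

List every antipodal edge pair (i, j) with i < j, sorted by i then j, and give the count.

α = atan 0.5 = 26.57°;  2α = 53.13°
n_0 = (-0.9798, +0.2000)
n_1 = (-0.4210, -0.9071)
n_2 = (+0.4497, -0.8932)
n_3 = (+0.9763, -0.2165)
n_4 = (+0.6750, +0.7378)
n_5 = (-0.2323, +0.9727)
  (0,1): δ = 103.36°  ·
  (0,2): δ = 51.74°  ✓
  (0,3): δ = 0.97°  ✓
  (0,4): δ = 59.08°  ·
  (0,5): δ = 114.97°  ·
  (1,2): δ = 128.38°  ·
  (1,3): δ = 77.61°  ·
  (1,4): δ = 17.56°  ✓
  (1,5): δ = 38.33°  ✓
  (2,3): δ = 129.23°  ·
  (2,4): δ = 69.18°  ·
  (2,5): δ = 13.29°  ✓
  (3,4): δ = 119.95°  ·
  (3,5): δ = 64.06°  ·
  (4,5): δ = 124.11°  ·
antipodal pairs: 5

count = 5; pairs: (0,2), (0,3), (1,4), (1,5), (2,5)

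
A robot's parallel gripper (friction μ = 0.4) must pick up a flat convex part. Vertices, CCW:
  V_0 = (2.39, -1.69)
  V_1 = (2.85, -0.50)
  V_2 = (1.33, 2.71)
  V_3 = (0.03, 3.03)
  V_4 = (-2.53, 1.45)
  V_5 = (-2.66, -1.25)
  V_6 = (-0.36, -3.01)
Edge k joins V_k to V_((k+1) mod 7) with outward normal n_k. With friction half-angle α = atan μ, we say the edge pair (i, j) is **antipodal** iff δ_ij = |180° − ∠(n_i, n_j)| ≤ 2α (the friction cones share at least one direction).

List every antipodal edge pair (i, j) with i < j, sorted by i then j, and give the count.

α = atan 0.4 = 21.80°;  2α = 43.60°
n_0 = (+0.9327, -0.3606)
n_1 = (+0.9038, +0.4280)
n_2 = (+0.2390, +0.9710)
n_3 = (-0.5252, +0.8510)
n_4 = (-0.9988, +0.0481)
n_5 = (-0.6077, -0.7942)
n_6 = (+0.4327, -0.9015)
  (0,1): δ = 133.53°  ·
  (0,2): δ = 82.69°  ·
  (0,3): δ = 37.18°  ✓
  (0,4): δ = 18.38°  ✓
  (0,5): δ = 73.71°  ·
  (0,6): δ = 136.78°  ·
  (1,2): δ = 129.17°  ·
  (1,3): δ = 83.66°  ·
  (1,4): δ = 28.10°  ✓
  (1,5): δ = 27.24°  ✓
  (1,6): δ = 90.30°  ·
  (2,3): δ = 134.49°  ·
  (2,4): δ = 78.93°  ·
  (2,5): δ = 23.60°  ✓
  (2,6): δ = 39.47°  ✓
  (3,4): δ = 124.44°  ·
  (3,5): δ = 69.11°  ·
  (3,6): δ = 6.04°  ✓
  (4,5): δ = 124.67°  ·
  (4,6): δ = 61.60°  ·
  (5,6): δ = 116.94°  ·
antipodal pairs: 7

count = 7; pairs: (0,3), (0,4), (1,4), (1,5), (2,5), (2,6), (3,6)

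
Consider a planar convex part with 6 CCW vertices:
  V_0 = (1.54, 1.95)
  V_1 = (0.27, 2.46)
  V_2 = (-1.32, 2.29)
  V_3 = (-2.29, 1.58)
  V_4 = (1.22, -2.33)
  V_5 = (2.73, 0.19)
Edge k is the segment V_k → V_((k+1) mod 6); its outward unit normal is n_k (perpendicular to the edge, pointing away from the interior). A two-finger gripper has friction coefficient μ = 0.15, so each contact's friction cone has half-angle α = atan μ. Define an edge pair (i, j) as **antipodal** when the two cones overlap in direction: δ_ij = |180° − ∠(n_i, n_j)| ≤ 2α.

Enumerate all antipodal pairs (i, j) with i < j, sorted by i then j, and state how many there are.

count = 1; pairs: (3,5)

α = atan 0.15 = 8.53°;  2α = 17.06°
n_0 = (+0.3727, +0.9280)
n_1 = (-0.1063, +0.9943)
n_2 = (-0.5906, +0.8069)
n_3 = (-0.7441, -0.6680)
n_4 = (+0.8578, -0.5140)
n_5 = (+0.8284, +0.5601)
  (0,1): δ = 152.02°  ·
  (0,2): δ = 121.92°  ·
  (0,3): δ = 26.21°  ·
  (0,4): δ = 80.95°  ·
  (0,5): δ = 145.94°  ·
  (1,2): δ = 149.90°  ·
  (1,3): δ = 54.19°  ·
  (1,4): δ = 52.97°  ·
  (1,5): δ = 117.96°  ·
  (2,3): δ = 84.29°  ·
  (2,4): δ = 22.87°  ·
  (2,5): δ = 87.86°  ·
  (3,4): δ = 72.84°  ·
  (3,5): δ = 7.85°  ✓
  (4,5): δ = 115.01°  ·
antipodal pairs: 1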